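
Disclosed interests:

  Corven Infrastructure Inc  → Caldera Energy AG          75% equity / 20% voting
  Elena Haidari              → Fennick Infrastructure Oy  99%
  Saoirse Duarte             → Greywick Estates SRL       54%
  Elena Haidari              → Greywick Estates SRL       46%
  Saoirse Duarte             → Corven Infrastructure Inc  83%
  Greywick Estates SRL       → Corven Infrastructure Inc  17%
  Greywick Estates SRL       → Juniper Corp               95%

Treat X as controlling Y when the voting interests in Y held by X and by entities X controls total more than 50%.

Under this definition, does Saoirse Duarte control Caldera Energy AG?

Saoirse holds 54% of Greywick, so Saoirse controls Greywick.
Greywick and Saoirse together hold 17% + 83% = 100% of Corven, so Saoirse controls Corven.
Greywick holds 95% of Juniper, so Saoirse controls Juniper.
In Caldera, Saoirse's side holds only 20%, not > 50%.
So Saoirse does not control Caldera.

No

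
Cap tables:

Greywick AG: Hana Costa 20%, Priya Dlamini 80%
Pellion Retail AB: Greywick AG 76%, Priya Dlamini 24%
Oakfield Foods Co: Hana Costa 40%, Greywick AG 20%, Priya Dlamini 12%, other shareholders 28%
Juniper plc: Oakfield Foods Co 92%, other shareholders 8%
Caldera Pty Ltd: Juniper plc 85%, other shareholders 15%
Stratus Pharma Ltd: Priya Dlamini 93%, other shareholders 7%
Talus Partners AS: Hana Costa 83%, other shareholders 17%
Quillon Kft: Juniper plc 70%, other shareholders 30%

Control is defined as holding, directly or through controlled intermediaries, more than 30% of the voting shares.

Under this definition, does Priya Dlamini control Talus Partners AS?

No

Priya holds 80% of Greywick, so Priya controls Greywick.
Greywick and Priya together hold 76% + 24% = 100% of Pellion, so Priya controls Pellion.
Greywick and Priya together hold 20% + 12% = 32% of Oakfield, so Priya controls Oakfield.
Oakfield holds 92% of Juniper, so Priya controls Juniper.
Juniper holds 85% of Caldera, so Priya controls Caldera.
Priya holds 93% of Stratus, so Priya controls Stratus.
Juniper holds 70% of Quillon, so Priya controls Quillon.
Neither Priya nor any entity Priya controls holds any voting interest in Talus.
So Priya does not control Talus.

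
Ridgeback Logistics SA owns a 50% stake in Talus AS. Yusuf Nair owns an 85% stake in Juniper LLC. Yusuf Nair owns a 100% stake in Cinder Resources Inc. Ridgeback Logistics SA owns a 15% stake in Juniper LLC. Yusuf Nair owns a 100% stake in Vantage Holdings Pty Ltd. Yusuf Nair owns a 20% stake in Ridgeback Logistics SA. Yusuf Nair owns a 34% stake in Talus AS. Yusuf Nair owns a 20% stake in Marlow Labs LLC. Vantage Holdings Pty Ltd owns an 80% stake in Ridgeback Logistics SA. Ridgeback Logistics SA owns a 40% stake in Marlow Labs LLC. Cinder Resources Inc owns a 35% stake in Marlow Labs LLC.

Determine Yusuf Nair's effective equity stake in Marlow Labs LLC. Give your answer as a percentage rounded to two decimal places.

Yusuf reaches Marlow along 4 paths.
Via Cinder: 100% × 35% = 35%.
Via Vantage → Ridgeback: 100% × 80% × 40% = 32%.
Via Ridgeback: 20% × 40% = 8%.
Direct stake: 20% = 20%.
Total: 35% + 32% + 8% + 20% = 95%.
Rounded: 95.00%.

95.00%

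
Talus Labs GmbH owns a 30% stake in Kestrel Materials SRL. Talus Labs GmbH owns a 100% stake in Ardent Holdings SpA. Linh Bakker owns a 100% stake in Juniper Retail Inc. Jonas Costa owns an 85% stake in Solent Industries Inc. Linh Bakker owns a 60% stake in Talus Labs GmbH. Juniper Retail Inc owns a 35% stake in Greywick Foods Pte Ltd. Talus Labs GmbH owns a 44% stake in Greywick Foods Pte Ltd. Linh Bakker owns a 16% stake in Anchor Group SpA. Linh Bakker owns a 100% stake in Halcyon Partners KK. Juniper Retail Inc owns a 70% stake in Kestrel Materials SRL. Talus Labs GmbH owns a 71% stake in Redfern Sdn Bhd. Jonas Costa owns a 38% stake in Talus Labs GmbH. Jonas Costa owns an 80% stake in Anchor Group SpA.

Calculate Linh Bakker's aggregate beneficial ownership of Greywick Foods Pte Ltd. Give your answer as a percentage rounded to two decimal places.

61.40%

Linh reaches Greywick along 2 paths.
Via Talus: 60% × 44% = 26.4%.
Via Juniper: 100% × 35% = 35%.
Total: 26.4% + 35% = 61.4%.
Rounded: 61.40%.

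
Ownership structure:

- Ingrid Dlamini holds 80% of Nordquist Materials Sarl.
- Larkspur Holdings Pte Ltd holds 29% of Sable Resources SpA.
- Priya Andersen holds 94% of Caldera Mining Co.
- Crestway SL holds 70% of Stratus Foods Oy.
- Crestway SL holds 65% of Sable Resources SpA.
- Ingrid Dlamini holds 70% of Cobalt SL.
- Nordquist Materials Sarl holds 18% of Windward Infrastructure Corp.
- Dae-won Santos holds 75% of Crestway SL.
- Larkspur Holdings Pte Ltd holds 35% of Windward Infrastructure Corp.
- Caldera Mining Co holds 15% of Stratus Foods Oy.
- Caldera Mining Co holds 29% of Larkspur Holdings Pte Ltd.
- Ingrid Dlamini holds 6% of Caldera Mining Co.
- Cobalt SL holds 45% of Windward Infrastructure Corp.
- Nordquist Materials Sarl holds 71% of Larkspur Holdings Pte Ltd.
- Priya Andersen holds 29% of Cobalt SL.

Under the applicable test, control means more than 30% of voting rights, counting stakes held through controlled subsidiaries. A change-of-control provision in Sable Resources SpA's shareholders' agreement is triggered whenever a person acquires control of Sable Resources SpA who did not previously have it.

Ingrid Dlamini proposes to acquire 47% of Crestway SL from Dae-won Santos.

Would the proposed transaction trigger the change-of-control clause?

Yes

The purchase adds only to Ingrid's holdings (Dae-won's stake shrinks), so Ingrid is the only person who could newly come to control Sable.
Ingrid holds 80% of Nordquist, so Ingrid controls Nordquist.
Ingrid holds 70% of Cobalt, so Ingrid controls Cobalt.
Nordquist holds 71% of Larkspur, so Ingrid controls Larkspur.
Larkspur and Cobalt and Nordquist together hold 35% + 45% + 18% = 98% of Windward, so Ingrid controls Windward.
In Sable, Ingrid's side holds only 29%, not > 30%.
So before the transaction, Ingrid does not control Sable.
After the purchase, Ingrid holds 47% of Crestway directly, and Dae-won's stake falls to 28%.
Ingrid holds 47% of Crestway, so Ingrid controls Crestway.
Larkspur and Crestway together hold 29% + 65% = 94% of Sable, so Ingrid controls Sable.
Ingrid did not control Sable before and does after, so the clause is triggered.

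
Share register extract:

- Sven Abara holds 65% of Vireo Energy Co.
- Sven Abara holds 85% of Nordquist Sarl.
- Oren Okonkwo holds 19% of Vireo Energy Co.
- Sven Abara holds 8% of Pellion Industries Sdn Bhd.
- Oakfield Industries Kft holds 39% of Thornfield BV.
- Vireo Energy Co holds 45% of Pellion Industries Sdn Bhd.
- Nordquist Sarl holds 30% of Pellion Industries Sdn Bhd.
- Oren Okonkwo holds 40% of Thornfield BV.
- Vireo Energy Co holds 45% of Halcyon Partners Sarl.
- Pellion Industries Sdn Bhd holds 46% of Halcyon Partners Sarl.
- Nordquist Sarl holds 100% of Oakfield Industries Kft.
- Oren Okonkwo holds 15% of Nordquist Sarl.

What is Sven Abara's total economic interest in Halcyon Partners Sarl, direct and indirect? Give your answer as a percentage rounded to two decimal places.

Sven reaches Halcyon along 4 paths.
Via Vireo: 65% × 45% = 29.25%.
Via Vireo → Pellion: 65% × 45% × 46% = 13.455%.
Via Nordquist → Pellion: 85% × 30% × 46% = 11.73%.
Via Pellion: 8% × 46% = 3.68%.
Total: 29.25% + 13.455% + 11.73% + 3.68% = 58.115%.
Rounded: 58.12%.

58.12%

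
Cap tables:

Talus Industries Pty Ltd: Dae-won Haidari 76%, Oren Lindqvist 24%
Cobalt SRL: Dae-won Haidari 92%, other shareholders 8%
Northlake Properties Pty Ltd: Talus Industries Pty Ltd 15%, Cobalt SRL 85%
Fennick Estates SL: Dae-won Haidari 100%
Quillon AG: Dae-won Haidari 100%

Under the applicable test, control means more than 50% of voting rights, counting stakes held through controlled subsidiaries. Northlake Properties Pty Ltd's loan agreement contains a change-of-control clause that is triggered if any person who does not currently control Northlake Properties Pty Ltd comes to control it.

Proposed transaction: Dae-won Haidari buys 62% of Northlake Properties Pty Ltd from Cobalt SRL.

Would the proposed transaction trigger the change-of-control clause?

No

The purchase adds only to Dae-won's holdings (Cobalt's stake shrinks), so Dae-won is the only person who could newly come to control Northlake.
Dae-won holds 92% of Cobalt, so Dae-won controls Cobalt.
Dae-won holds 76% of Talus, so Dae-won controls Talus.
Talus and Cobalt together hold 15% + 85% = 100% of Northlake, so Dae-won controls Northlake.
So Dae-won already controls Northlake before the transaction.
After the purchase, Dae-won holds 62% of Northlake directly, and Cobalt's stake falls to 23%.
Dae-won controlled Northlake already, so this is not a new person acquiring control; every other person's position is unchanged or reduced.
No new person acquires control, so the clause is not triggered.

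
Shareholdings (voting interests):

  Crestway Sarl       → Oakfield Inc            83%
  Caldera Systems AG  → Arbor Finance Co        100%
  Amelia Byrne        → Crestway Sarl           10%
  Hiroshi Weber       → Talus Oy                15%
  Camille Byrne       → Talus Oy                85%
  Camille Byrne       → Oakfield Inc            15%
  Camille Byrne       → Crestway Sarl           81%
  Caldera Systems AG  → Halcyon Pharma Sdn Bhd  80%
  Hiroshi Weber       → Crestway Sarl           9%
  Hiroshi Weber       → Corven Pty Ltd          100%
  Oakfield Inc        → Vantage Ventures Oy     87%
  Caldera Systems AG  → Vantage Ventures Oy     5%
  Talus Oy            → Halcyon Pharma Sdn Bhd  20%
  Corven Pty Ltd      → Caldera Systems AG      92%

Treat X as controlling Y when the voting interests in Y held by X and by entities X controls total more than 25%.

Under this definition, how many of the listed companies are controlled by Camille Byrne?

Camille holds 81% of Crestway, so Camille controls Crestway.
Crestway and Camille together hold 83% + 15% = 98% of Oakfield, so Camille controls Oakfield.
Camille holds 85% of Talus, so Camille controls Talus.
Oakfield holds 87% of Vantage, so Camille controls Vantage.
No other company's threshold is met.
Camille controls 4 companies.

4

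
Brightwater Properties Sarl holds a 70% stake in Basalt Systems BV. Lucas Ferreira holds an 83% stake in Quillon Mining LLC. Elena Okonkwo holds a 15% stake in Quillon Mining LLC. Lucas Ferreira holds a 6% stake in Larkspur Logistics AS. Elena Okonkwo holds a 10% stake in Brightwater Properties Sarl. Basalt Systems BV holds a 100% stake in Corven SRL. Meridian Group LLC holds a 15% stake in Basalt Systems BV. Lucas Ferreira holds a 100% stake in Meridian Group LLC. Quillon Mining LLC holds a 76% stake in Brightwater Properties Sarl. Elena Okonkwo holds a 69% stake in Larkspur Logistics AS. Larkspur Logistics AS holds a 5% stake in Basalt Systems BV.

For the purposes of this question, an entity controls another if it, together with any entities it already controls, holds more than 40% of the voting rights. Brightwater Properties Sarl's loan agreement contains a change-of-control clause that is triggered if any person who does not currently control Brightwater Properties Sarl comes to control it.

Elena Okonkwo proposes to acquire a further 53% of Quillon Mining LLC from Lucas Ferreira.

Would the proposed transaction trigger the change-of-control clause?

The purchase adds only to Elena's holdings (Lucas's stake shrinks), so Elena is the only person who could newly come to control Brightwater.
Elena holds 69% of Larkspur, so Elena controls Larkspur.
In Brightwater, Elena's side holds only 10%, not > 40%.
So before the transaction, Elena does not control Brightwater.
After the purchase, Elena's direct stake in Quillon rises to 15% + 53% = 68%, and Lucas's stake falls to 30%.
Elena holds 68% of Quillon, so Elena controls Quillon.
Quillon and Elena together hold 76% + 10% = 86% of Brightwater, so Elena controls Brightwater.
Elena did not control Brightwater before and does after, so the clause is triggered.

Yes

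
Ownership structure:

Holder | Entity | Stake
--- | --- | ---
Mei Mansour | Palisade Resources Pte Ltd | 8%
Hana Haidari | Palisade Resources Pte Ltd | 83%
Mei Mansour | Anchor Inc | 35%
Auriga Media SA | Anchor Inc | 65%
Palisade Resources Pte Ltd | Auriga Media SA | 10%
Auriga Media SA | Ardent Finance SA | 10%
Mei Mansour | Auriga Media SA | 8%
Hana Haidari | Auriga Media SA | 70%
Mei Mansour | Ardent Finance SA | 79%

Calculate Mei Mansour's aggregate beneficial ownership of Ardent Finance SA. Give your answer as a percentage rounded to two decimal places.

Mei reaches Ardent along 3 paths.
Via Auriga: 8% × 10% = 0.8%.
Via Palisade → Auriga: 8% × 10% × 10% = 0.08%.
Direct stake: 79% = 79%.
Total: 0.8% + 0.08% + 79% = 79.88%.

79.88%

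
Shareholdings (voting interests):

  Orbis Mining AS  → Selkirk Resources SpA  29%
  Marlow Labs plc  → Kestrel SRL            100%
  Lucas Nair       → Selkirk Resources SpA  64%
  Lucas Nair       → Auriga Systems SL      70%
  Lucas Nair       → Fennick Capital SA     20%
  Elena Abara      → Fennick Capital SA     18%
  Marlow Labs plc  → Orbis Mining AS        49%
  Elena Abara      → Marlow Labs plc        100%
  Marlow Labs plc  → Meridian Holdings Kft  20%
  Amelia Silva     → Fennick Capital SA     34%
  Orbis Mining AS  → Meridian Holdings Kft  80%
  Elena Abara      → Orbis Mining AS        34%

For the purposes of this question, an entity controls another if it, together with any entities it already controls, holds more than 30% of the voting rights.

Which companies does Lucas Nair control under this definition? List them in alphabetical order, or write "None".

Lucas holds 64% of Selkirk, so Lucas controls Selkirk.
Lucas holds 70% of Auriga, so Lucas controls Auriga.
No other company's threshold is met.

Auriga Systems SL, Selkirk Resources SpA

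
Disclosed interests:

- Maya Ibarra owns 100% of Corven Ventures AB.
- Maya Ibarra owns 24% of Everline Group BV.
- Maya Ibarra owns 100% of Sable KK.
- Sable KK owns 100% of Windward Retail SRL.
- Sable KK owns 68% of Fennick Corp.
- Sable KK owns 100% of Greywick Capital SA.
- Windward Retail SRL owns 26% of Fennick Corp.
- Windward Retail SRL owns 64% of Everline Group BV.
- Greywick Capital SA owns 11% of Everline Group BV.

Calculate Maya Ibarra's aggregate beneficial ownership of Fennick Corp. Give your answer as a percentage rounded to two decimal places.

Maya reaches Fennick along 2 paths.
Via Sable → Windward: 100% × 100% × 26% = 26%.
Via Sable: 100% × 68% = 68%.
Total: 26% + 68% = 94%.
Rounded: 94.00%.

94.00%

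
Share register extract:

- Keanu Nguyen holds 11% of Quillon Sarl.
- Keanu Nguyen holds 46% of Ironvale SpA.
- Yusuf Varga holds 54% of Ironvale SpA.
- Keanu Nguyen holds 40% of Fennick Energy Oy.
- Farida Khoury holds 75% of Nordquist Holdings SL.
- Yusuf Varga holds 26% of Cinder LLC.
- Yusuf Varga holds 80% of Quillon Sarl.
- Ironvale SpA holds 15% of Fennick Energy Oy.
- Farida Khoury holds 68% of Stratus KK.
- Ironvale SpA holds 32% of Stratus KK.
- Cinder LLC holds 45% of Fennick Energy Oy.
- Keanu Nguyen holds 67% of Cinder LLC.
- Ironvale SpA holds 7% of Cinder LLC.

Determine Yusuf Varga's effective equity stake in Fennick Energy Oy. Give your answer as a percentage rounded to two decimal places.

Yusuf reaches Fennick along 3 paths.
Via Ironvale: 54% × 15% = 8.1%.
Via Ironvale → Cinder: 54% × 7% × 45% = 1.701%.
Via Cinder: 26% × 45% = 11.7%.
Total: 8.1% + 1.701% + 11.7% = 21.501%.
Rounded: 21.50%.

21.50%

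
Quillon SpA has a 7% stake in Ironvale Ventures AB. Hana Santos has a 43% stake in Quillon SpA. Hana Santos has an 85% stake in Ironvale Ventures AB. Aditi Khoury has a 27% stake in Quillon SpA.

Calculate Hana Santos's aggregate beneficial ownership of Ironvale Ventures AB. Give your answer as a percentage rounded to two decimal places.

88.01%

Hana reaches Ironvale along 2 paths.
Direct stake: 85% = 85%.
Via Quillon: 43% × 7% = 3.01%.
Total: 85% + 3.01% = 88.01%.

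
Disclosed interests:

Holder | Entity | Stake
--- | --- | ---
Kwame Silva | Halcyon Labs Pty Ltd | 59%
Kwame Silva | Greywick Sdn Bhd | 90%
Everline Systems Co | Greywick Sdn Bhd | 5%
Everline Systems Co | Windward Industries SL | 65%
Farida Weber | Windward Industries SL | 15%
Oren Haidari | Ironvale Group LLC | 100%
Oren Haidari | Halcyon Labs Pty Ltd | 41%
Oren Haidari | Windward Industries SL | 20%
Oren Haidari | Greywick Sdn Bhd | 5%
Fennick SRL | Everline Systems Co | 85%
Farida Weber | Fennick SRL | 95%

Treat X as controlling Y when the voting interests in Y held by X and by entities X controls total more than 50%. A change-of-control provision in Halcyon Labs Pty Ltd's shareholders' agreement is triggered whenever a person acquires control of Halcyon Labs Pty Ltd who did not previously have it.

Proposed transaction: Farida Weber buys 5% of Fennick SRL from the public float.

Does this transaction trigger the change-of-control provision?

The purchase changes only Farida's holdings, so Farida is the only person who could newly come to control Halcyon.
Farida holds 95% of Fennick, so Farida controls Fennick.
Fennick holds 85% of Everline, so Farida controls Everline.
Everline and Farida together hold 65% + 15% = 80% of Windward, so Farida controls Windward.
Neither Farida nor any entity Farida controls holds any voting interest in Halcyon.
So before the transaction, Farida does not control Halcyon.
After the purchase, Farida's direct stake in Fennick rises to 95% + 5% = 100%.
Farida holds 100% of Fennick, so Farida controls Fennick.
After the transaction, neither Farida nor any entity Farida controls holds a voting interest in Halcyon, so Farida still does not control it.
No new person acquires control, so the clause is not triggered.

No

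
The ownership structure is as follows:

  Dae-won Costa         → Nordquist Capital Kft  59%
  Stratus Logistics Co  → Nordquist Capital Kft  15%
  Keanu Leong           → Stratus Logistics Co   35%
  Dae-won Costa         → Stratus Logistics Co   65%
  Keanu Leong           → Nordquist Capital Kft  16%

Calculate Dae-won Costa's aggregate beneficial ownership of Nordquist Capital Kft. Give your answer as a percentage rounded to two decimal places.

68.75%

Dae-won reaches Nordquist along 2 paths.
Direct stake: 59% = 59%.
Via Stratus: 65% × 15% = 9.75%.
Total: 59% + 9.75% = 68.75%.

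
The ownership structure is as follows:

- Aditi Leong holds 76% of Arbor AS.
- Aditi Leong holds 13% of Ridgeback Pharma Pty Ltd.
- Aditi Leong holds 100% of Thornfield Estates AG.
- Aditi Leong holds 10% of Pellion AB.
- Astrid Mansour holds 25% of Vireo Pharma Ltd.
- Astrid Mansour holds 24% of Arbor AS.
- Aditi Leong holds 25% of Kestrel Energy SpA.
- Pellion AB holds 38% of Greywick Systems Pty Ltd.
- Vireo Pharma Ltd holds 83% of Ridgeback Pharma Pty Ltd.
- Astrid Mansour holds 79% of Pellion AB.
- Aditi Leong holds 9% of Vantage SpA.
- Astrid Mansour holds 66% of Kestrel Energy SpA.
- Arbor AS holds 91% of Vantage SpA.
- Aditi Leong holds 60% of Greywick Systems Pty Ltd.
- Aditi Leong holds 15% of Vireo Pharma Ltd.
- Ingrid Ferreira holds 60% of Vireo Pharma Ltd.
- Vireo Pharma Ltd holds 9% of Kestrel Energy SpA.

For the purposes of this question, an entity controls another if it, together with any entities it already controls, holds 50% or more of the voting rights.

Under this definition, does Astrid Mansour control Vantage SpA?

Astrid holds 79% of Pellion, so Astrid controls Pellion.
Astrid holds 66% of Kestrel, so Astrid controls Kestrel.
Neither Astrid nor any entity Astrid controls holds any voting interest in Vantage.
So Astrid does not control Vantage.

No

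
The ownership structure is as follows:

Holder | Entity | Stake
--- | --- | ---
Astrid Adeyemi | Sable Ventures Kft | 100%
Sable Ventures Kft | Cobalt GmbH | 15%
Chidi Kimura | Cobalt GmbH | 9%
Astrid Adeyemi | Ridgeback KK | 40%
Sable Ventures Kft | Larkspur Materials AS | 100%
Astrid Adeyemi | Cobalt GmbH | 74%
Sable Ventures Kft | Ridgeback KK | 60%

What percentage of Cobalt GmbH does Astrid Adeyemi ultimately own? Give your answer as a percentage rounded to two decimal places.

89.00%

Astrid reaches Cobalt along 2 paths.
Via Sable: 100% × 15% = 15%.
Direct stake: 74% = 74%.
Total: 15% + 74% = 89%.
Rounded: 89.00%.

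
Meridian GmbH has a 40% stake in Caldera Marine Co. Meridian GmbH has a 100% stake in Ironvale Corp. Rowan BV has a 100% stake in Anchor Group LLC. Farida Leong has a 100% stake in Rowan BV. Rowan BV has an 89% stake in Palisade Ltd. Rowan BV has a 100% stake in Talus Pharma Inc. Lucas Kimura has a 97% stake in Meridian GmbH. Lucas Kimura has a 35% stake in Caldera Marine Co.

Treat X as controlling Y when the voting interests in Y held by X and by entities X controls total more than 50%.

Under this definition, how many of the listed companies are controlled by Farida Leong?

Farida holds 100% of Rowan, so Farida controls Rowan.
Rowan holds 100% of Anchor, so Farida controls Anchor.
Rowan holds 89% of Palisade, so Farida controls Palisade.
Rowan holds 100% of Talus, so Farida controls Talus.
No other company's threshold is met.
Farida controls 4 companies.

4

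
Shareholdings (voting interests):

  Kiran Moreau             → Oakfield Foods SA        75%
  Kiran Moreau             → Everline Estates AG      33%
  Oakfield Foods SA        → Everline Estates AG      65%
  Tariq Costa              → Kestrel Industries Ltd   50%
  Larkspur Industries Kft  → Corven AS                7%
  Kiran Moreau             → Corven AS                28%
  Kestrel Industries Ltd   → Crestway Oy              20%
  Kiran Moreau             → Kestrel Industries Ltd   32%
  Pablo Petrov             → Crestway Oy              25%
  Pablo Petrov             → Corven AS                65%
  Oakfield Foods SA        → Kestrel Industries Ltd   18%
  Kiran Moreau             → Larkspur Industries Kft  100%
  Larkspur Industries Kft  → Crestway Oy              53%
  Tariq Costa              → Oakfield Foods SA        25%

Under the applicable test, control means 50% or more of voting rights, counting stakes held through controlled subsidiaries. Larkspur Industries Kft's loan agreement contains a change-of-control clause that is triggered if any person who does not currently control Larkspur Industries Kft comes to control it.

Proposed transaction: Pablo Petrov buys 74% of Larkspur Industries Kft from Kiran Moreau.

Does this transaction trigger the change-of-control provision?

Yes

The purchase adds only to Pablo's holdings (Kiran's stake shrinks), so Pablo is the only person who could newly come to control Larkspur.
Pablo holds 65% of Corven, so Pablo controls Corven.
Neither Pablo nor any entity Pablo controls holds any voting interest in Larkspur.
So before the transaction, Pablo does not control Larkspur.
After the purchase, Pablo holds 74% of Larkspur directly, and Kiran's stake falls to 26%.
Pablo holds 74% of Larkspur, so Pablo controls Larkspur.
Pablo did not control Larkspur before and does after, so the clause is triggered.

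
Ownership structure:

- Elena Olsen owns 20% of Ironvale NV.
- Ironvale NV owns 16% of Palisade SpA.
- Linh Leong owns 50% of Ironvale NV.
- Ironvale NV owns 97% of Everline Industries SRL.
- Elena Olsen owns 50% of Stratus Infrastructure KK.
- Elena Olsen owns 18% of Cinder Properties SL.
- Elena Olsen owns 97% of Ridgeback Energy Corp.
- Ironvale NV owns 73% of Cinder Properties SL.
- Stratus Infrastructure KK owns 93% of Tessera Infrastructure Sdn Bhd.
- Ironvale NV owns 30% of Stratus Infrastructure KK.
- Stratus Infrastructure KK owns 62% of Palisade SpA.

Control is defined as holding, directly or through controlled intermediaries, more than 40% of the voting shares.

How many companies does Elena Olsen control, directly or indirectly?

4

Elena holds 97% of Ridgeback, so Elena controls Ridgeback.
Elena holds 50% of Stratus, so Elena controls Stratus.
Stratus holds 93% of Tessera, so Elena controls Tessera.
Stratus holds 62% of Palisade, so Elena controls Palisade.
No other company's threshold is met.
Elena controls 4 companies.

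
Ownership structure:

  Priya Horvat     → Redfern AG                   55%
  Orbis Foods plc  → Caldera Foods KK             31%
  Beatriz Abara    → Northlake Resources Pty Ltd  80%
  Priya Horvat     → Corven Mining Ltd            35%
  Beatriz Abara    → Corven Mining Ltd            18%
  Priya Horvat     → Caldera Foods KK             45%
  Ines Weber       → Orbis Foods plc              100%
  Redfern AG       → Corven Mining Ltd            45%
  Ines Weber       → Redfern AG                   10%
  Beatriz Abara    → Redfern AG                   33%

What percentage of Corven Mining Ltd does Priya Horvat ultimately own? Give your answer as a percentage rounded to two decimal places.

59.75%

Priya reaches Corven along 2 paths.
Direct stake: 35% = 35%.
Via Redfern: 55% × 45% = 24.75%.
Total: 35% + 24.75% = 59.75%.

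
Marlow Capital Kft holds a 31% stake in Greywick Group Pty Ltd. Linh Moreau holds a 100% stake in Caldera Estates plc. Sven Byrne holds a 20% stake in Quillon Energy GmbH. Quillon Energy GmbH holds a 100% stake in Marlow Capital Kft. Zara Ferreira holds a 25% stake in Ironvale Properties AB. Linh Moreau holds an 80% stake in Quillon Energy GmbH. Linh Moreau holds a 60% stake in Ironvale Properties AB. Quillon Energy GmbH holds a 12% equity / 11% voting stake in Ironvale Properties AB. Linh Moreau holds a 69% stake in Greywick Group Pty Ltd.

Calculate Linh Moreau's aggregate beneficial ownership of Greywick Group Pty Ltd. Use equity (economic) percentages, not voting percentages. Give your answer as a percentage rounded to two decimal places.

Linh reaches Greywick along 2 paths.
Via Quillon → Marlow: 80% × 100% × 31% = 24.8%.
Direct stake: 69% = 69%.
Total: 24.8% + 69% = 93.8%.
Rounded: 93.80%.

93.80%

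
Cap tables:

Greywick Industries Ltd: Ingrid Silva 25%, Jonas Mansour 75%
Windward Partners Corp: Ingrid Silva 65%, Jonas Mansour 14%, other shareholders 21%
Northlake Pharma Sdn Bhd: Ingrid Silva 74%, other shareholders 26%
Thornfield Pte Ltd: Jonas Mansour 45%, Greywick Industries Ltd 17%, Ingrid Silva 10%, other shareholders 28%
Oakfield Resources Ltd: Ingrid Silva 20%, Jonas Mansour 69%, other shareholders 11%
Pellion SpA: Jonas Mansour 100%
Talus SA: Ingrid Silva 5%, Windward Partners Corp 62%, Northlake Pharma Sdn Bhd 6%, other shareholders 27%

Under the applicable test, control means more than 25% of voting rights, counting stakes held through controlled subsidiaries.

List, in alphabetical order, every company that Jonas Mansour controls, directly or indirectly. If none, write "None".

Jonas holds 75% of Greywick, so Jonas controls Greywick.
Jonas and Greywick together hold 45% + 17% = 62% of Thornfield, so Jonas controls Thornfield.
Jonas holds 69% of Oakfield, so Jonas controls Oakfield.
Jonas holds 100% of Pellion, so Jonas controls Pellion.
No other company's threshold is met.

Greywick Industries Ltd, Oakfield Resources Ltd, Pellion SpA, Thornfield Pte Ltd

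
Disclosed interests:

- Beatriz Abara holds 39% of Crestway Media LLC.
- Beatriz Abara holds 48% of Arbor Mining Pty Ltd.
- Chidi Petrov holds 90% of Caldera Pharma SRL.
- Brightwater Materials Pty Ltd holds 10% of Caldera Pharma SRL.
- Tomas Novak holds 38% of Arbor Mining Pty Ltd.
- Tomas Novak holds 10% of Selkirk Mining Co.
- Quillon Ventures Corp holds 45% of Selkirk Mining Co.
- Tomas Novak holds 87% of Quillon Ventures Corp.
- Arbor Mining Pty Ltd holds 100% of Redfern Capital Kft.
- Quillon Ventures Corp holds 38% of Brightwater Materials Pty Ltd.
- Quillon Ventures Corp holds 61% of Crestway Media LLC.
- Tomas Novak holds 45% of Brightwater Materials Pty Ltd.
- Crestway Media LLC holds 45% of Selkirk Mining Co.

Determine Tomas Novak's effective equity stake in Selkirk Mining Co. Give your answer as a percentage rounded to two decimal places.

Tomas reaches Selkirk along 3 paths.
Direct stake: 10% = 10%.
Via Quillon → Crestway: 87% × 61% × 45% = 23.8815%.
Via Quillon: 87% × 45% = 39.15%.
Total: 10% + 23.8815% + 39.15% = 73.0315%.
Rounded: 73.03%.

73.03%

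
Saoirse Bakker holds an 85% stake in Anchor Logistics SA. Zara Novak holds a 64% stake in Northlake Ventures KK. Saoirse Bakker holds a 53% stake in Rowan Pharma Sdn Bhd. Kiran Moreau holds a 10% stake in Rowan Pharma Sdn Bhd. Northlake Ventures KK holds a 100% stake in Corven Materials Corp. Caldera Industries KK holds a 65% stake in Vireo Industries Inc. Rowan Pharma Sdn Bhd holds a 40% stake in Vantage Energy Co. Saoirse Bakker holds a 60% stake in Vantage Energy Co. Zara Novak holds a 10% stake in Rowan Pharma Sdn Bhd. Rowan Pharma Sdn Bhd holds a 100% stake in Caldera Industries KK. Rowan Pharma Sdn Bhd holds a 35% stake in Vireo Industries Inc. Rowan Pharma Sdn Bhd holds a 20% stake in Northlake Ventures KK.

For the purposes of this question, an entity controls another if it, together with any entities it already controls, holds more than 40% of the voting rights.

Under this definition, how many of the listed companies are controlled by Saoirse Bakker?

5

Saoirse holds 85% of Anchor, so Saoirse controls Anchor.
Saoirse holds 53% of Rowan, so Saoirse controls Rowan.
Rowan holds 100% of Caldera, so Saoirse controls Caldera.
Saoirse and Rowan together hold 60% + 40% = 100% of Vantage, so Saoirse controls Vantage.
Caldera and Rowan together hold 65% + 35% = 100% of Vireo, so Saoirse controls Vireo.
No other company's threshold is met.
Saoirse controls 5 companies.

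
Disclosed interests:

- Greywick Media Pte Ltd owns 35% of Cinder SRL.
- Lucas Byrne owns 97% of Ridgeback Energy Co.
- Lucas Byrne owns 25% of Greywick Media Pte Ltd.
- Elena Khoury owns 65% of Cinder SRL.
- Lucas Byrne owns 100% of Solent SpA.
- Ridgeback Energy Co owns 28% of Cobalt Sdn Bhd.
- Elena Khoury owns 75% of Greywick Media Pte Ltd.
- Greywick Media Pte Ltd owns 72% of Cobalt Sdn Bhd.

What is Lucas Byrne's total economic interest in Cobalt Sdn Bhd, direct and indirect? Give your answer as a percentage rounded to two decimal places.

45.16%

Lucas reaches Cobalt along 2 paths.
Via Greywick: 25% × 72% = 18%.
Via Ridgeback: 97% × 28% = 27.16%.
Total: 18% + 27.16% = 45.16%.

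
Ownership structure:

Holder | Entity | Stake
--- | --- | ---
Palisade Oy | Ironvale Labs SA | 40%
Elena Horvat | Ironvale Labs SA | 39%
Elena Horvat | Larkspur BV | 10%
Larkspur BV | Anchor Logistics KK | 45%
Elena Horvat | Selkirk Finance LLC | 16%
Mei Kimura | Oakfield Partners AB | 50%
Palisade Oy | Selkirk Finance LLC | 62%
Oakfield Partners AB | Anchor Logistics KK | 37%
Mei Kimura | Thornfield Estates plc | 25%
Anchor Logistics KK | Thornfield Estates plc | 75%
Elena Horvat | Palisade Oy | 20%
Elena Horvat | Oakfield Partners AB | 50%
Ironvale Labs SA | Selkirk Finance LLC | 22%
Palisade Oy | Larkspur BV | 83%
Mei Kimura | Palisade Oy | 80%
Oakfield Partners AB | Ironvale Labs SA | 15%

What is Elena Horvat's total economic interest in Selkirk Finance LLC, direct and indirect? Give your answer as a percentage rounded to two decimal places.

Elena reaches Selkirk along 5 paths.
Via Palisade → Ironvale: 20% × 40% × 22% = 1.76%.
Via Ironvale: 39% × 22% = 8.58%.
Via Oakfield → Ironvale: 50% × 15% × 22% = 1.65%.
Direct stake: 16% = 16%.
Via Palisade: 20% × 62% = 12.4%.
Total: 1.76% + 8.58% + 1.65% + 16% + 12.4% = 40.39%.

40.39%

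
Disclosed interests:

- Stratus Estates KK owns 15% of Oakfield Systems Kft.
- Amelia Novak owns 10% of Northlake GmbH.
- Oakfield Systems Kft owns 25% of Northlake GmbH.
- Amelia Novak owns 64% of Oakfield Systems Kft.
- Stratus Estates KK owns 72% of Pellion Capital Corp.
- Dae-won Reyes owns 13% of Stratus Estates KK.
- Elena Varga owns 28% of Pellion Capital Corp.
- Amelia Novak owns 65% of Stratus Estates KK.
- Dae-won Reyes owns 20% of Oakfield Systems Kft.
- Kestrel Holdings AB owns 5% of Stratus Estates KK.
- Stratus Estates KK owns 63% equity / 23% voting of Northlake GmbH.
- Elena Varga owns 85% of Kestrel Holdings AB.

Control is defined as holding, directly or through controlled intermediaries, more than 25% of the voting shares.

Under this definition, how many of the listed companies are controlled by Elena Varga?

2

Elena holds 85% of Kestrel, so Elena controls Kestrel.
Elena holds 28% of Pellion, so Elena controls Pellion.
No other company's threshold is met.
Elena controls 2 companies.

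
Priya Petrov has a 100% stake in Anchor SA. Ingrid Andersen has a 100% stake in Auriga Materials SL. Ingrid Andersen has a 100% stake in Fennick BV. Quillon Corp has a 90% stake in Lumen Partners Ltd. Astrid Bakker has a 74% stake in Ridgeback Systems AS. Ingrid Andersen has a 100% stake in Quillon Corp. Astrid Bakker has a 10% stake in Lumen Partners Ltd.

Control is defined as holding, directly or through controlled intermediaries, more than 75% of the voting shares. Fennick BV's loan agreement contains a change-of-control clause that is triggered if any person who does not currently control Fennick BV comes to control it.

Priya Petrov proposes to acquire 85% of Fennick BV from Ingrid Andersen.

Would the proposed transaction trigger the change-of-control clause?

Yes

The purchase adds only to Priya's holdings (Ingrid's stake shrinks), so Priya is the only person who could newly come to control Fennick.
Priya holds 100% of Anchor, so Priya controls Anchor.
Neither Priya nor any entity Priya controls holds any voting interest in Fennick.
So before the transaction, Priya does not control Fennick.
After the purchase, Priya holds 85% of Fennick directly, and Ingrid's stake falls to 15%.
Priya holds 85% of Fennick, so Priya controls Fennick.
Priya did not control Fennick before and does after, so the clause is triggered.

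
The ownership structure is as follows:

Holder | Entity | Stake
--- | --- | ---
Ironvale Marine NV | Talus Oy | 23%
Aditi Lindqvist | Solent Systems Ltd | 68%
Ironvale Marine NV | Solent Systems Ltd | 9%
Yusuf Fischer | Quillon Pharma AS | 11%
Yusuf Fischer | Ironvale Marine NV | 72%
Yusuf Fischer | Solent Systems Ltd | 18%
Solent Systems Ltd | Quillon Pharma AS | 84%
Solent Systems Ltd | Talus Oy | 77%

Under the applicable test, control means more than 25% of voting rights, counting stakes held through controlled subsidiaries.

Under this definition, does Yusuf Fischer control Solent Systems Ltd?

Yusuf holds 72% of Ironvale, so Yusuf controls Ironvale.
Ironvale and Yusuf together hold 9% + 18% = 27% of Solent, so Yusuf controls Solent.

Yes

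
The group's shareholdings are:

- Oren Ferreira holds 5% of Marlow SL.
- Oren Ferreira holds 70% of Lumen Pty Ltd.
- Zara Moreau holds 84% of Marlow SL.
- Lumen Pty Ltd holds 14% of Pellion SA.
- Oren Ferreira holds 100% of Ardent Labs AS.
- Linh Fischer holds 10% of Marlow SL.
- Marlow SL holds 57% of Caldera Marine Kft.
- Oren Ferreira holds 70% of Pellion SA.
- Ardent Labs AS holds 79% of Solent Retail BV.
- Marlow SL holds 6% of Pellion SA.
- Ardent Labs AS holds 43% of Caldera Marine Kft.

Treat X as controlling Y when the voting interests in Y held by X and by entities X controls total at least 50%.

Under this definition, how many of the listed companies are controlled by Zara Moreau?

2

Zara holds 84% of Marlow, so Zara controls Marlow.
Marlow holds 57% of Caldera, so Zara controls Caldera.
No other company's threshold is met.
Zara controls 2 companies.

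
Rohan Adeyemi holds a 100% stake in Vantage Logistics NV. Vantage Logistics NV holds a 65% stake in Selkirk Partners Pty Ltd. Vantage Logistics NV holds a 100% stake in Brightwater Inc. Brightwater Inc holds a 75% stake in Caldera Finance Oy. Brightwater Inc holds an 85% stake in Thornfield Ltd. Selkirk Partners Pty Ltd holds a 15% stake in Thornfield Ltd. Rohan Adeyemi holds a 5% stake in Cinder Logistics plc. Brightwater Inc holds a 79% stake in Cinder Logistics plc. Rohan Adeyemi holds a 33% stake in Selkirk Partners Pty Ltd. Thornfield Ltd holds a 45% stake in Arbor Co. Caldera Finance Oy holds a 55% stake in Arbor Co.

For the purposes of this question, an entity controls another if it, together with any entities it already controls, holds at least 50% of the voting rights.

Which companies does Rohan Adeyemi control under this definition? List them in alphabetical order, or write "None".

Arbor Co, Brightwater Inc, Caldera Finance Oy, Cinder Logistics plc, Selkirk Partners Pty Ltd, Thornfield Ltd, Vantage Logistics NV

Rohan holds 100% of Vantage, so Rohan controls Vantage.
Rohan and Vantage together hold 33% + 65% = 98% of Selkirk, so Rohan controls Selkirk.
Vantage holds 100% of Brightwater, so Rohan controls Brightwater.
Brightwater holds 75% of Caldera, so Rohan controls Caldera.
Brightwater and Selkirk together hold 85% + 15% = 100% of Thornfield, so Rohan controls Thornfield.
Brightwater and Rohan together hold 79% + 5% = 84% of Cinder, so Rohan controls Cinder.
Thornfield and Caldera together hold 45% + 55% = 100% of Arbor, so Rohan controls Arbor.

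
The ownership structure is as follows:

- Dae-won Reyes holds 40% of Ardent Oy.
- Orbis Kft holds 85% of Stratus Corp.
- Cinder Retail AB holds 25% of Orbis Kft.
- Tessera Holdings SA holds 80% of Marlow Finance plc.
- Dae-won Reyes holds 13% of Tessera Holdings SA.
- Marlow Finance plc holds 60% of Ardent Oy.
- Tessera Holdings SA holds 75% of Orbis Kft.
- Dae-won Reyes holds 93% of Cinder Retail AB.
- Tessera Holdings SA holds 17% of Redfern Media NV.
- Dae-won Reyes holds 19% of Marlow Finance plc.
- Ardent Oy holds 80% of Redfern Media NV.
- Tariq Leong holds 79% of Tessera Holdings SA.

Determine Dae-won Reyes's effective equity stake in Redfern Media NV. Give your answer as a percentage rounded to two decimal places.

48.32%

Dae-won reaches Redfern along 4 paths.
Via Tessera: 13% × 17% = 2.21%.
Via Ardent: 40% × 80% = 32%.
Via Tessera → Marlow → Ardent: 13% × 80% × 60% × 80% = 4.992%.
Via Marlow → Ardent: 19% × 60% × 80% = 9.12%.
Total: 2.21% + 32% + 4.992% + 9.12% = 48.322%.
Rounded: 48.32%.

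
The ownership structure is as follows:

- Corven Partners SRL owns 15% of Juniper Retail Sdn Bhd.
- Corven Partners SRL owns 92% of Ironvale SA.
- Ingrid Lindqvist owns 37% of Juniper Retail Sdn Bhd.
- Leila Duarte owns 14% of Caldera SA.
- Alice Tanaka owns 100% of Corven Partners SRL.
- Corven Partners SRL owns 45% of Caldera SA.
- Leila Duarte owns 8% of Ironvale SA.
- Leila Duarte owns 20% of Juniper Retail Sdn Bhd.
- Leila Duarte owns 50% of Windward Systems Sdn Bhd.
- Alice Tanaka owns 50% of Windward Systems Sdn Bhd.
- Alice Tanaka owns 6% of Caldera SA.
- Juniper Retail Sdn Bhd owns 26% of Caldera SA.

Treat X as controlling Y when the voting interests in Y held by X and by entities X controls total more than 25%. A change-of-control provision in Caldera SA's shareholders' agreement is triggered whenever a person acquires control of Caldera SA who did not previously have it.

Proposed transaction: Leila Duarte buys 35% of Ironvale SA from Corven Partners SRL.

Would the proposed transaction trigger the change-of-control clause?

No

The purchase adds only to Leila's holdings (Corven's stake shrinks), so Leila is the only person who could newly come to control Caldera.
Leila holds 50% of Windward, so Leila controls Windward.
In Caldera, Leila's side holds only 14%, not > 25%.
So before the transaction, Leila does not control Caldera.
After the purchase, Leila's direct stake in Ironvale rises to 8% + 35% = 43%, and Corven's stake falls to 57%.
Leila holds 43% of Ironvale, so Leila controls Ironvale.
After the transaction, Leila's side holds 14% of Caldera, not > 25%, so Leila still does not control Caldera.
No new person acquires control, so the clause is not triggered.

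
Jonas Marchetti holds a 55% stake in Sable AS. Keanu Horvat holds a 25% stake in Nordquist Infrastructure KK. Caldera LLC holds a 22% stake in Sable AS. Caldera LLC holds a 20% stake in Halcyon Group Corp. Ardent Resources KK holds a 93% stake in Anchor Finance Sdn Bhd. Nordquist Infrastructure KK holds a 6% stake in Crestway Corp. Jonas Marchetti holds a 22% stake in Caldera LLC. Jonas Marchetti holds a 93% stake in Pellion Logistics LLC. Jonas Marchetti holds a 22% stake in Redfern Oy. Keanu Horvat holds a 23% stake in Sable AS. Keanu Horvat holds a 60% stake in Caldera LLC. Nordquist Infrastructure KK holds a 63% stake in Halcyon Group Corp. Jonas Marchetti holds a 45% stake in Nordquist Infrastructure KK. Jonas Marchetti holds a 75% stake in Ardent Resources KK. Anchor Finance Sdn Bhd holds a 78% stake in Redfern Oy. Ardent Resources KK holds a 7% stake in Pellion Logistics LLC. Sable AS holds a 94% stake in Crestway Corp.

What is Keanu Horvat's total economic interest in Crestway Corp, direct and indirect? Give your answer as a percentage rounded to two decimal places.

35.53%

Keanu reaches Crestway along 3 paths.
Via Nordquist: 25% × 6% = 1.5%.
Via Sable: 23% × 94% = 21.62%.
Via Caldera → Sable: 60% × 22% × 94% = 12.408%.
Total: 1.5% + 21.62% + 12.408% = 35.528%.
Rounded: 35.53%.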